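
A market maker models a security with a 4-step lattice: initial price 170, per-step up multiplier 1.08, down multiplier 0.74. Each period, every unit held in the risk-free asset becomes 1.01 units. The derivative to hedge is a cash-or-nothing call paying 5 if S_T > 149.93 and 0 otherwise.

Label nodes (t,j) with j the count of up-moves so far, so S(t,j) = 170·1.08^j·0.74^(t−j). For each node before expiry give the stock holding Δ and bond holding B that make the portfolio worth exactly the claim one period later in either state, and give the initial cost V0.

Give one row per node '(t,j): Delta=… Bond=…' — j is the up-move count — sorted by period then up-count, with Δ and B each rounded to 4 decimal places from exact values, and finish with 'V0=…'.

(0,0): Delta=0.0327 Bond=-1.6671
(1,0): Delta=0.0723 Bond=-6.6608
(1,1): Delta=0.0257 Bond=-0.3934
(2,0): Delta=0.0000 Bond=0.0000
(2,1): Delta=0.0851 Bond=-8.4716
(2,2): Delta=0.0151 Bond=1.6960
(3,0): Delta=0.0000 Bond=0.0000
(3,1): Delta=0.0000 Bond=0.0000
(3,2): Delta=0.1002 Bond=-10.7746
(3,3): Delta=0.0000 Bond=4.9505
V0=3.8924

The replicating-portfolio and risk-neutral prices coincide; use p* = (1.01−0.74)/(1.08−0.74) = 0.7941 for the latter.
Payoff layer (t=4): V(4,0)=0.0000, V(4,1)=0.0000, V(4,2)=0.0000, V(4,3)=5.0000, V(4,4)=5.0000
  t=3,j=0: stock 68.8881 → up 74.3991 (V=0.0000), down 50.9772 (V=0.0000). Price 0.0000; hedge Δ=0.0000, bond B=0.0000.
  t=3,j=1: stock 100.5394 → up 108.5825 (V=0.0000), down 74.3991 (V=0.0000). Price 0.0000; hedge Δ=0.0000, bond B=0.0000.
  t=3,j=2: stock 146.7331 → up 158.4718 (V=5.0000), down 108.5825 (V=0.0000). Price 3.9313; hedge Δ=0.1002, bond B=-10.7746.
  t=3,j=3: stock 214.1510 → up 231.2831 (V=5.0000), down 158.4718 (V=5.0000). Price 4.9505; hedge Δ=0.0000, bond B=4.9505.
  t=2,j=0: stock 93.0920 → up 100.5394 (V=0.0000), down 68.8881 (V=0.0000). Price 0.0000; hedge Δ=0.0000, bond B=0.0000.
  t=2,j=1: stock 135.8640 → up 146.7331 (V=3.9313), down 100.5394 (V=0.0000). Price 3.0910; hedge Δ=0.0851, bond B=-8.4716.
  t=2,j=2: stock 198.2880 → up 214.1510 (V=4.9505), down 146.7331 (V=3.9313). Price 4.6937; hedge Δ=0.0151, bond B=1.6960.
  t=1,j=0: stock 125.8000 → up 135.8640 (V=3.0910), down 93.0920 (V=0.0000). Price 2.4303; hedge Δ=0.0723, bond B=-6.6608.
  t=1,j=1: stock 183.6000 → up 198.2880 (V=4.6937), down 135.8640 (V=3.0910). Price 4.3205; hedge Δ=0.0257, bond B=-0.3934.
  t=0,j=0: stock 170.0000 → up 183.6000 (V=4.3205), down 125.8000 (V=2.4303). Price 3.8924; hedge Δ=0.0327, bond B=-1.6671.
Each (Δ,B) replicates both successor values, so the strategy is self-financing and V0 is arbitrage-free.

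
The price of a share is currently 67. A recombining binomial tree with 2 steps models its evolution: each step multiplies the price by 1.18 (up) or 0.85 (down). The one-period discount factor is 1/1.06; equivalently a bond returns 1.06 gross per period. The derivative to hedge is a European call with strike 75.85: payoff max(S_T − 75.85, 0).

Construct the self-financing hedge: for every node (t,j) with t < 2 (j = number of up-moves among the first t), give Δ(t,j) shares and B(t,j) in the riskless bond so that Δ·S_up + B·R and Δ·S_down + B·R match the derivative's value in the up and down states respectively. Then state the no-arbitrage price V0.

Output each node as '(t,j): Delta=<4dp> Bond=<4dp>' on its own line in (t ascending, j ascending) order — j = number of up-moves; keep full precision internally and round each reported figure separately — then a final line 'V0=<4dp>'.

(0,0): Delta=0.4736 Bond=-25.4428
(1,0): Delta=0.0000 Bond=0.0000
(1,1): Delta=0.6685 Bond=-42.3804
V0=6.2859

No-arbitrage ⇒ martingale measure with p* = (R−d)/(u−d) = 0.6364.
Payoff layer (t=2): V(2,0)=0.0000, V(2,1)=0.0000, V(2,2)=17.4408
(1,0): S=56.9500. Δ = (V_up−V_dn)/(S_up−S_dn) = (0.0000−0.0000)/(67.2010−48.4075) = 0.0000. V = [p*·0.0000 + (1−p*)·0.0000]/1.06 = 0.0000. B = V − Δ·S = 0.0000.
(1,1): S=79.0600. Δ = (V_up−V_dn)/(S_up−S_dn) = (17.4408−0.0000)/(93.2908−67.2010) = 0.6685. V = [p*·17.4408 + (1−p*)·0.0000]/1.06 = 10.4705. B = V − Δ·S = -42.3804.
(0,0): S=67.0000. Δ = (V_up−V_dn)/(S_up−S_dn) = (10.4705−0.0000)/(79.0600−56.9500) = 0.4736. V = [p*·10.4705 + (1−p*)·0.0000]/1.06 = 6.2859. B = V − Δ·S = -25.4428.
Self-financing check: at every node Δ·S+B equals the discounted successor values.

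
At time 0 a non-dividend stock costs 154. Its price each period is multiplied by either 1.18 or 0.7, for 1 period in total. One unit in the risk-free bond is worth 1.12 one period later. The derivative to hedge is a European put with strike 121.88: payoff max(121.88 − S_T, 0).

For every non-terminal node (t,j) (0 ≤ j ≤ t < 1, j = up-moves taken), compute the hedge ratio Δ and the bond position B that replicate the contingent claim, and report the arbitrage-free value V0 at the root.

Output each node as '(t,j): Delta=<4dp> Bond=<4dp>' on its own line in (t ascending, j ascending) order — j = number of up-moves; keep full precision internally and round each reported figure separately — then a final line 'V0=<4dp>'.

(0,0): Delta=-0.1905 Bond=30.9048
V0=1.5714

The replicating-portfolio and risk-neutral prices coincide; use p* = (1.12−0.7)/(1.18−0.7) = 0.8750 for the latter.
Terminal values V(1,·): V(1,0)=14.0800, V(1,1)=0.0000
  t=0,j=0: stock 154.0000 → up 181.7200 (V=0.0000), down 107.8000 (V=14.0800). Price 1.5714; hedge Δ=-0.1905, bond B=30.9048.
Check: Δ(0,0)·S0 + B(0,0) = 1.5714 = V0.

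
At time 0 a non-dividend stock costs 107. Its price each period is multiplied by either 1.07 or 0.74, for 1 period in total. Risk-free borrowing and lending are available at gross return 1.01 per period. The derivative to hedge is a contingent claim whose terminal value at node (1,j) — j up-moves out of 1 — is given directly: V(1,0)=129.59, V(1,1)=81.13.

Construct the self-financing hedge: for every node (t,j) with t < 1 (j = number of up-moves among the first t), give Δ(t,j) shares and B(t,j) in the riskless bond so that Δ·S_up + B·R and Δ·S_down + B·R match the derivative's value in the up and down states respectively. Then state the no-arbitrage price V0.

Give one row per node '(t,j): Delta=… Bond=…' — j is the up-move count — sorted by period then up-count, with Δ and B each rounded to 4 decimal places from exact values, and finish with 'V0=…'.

(0,0): Delta=-1.3724 Bond=235.8989
V0=89.0504

Risk-neutral probability p* = (R−d)/(u−d) = (1.01−0.74)/(1.07−0.74) = 0.8182.
Terminal values V(1,·): V(1,0)=129.5900, V(1,1)=81.1300
Node (0,0) S=107.0000: V=(p*·81.1300+(1−p*)·129.5900)/1.01=89.0504; Δ=(81.1300−129.5900)/(114.4900−79.1800)=-1.3724; B=V−Δ·S=235.8989
The time-0 hedge costs 89.0504, which is the no-arbitrage price.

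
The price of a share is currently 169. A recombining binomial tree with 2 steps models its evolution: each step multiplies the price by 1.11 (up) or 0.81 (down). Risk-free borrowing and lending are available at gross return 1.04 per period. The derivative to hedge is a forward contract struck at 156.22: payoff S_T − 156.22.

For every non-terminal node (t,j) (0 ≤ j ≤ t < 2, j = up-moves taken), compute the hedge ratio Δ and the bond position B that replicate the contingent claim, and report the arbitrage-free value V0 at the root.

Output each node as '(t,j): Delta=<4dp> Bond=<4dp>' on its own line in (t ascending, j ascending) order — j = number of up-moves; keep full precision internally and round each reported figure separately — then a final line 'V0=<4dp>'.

(0,0): Delta=1.0000 Bond=-144.4342
(1,0): Delta=1.0000 Bond=-150.2115
(1,1): Delta=1.0000 Bond=-150.2115
V0=24.5658

The replicating-portfolio and risk-neutral prices coincide; use p* = (1.04−0.81)/(1.11−0.81) = 0.7667 for the latter.
Terminal payoffs: V(2,0)=-45.3391, V(2,1)=-4.2721, V(2,2)=52.0049
(1,0): S=136.8900. Δ = (V_up−V_dn)/(S_up−S_dn) = (-4.2721−-45.3391)/(151.9479−110.8809) = 1.0000. V = [p*·-4.2721 + (1−p*)·-45.3391]/1.04 = -13.3215. B = V − Δ·S = -150.2115.
(1,1): S=187.5900. Δ = (V_up−V_dn)/(S_up−S_dn) = (52.0049−-4.2721)/(208.2249−151.9479) = 1.0000. V = [p*·52.0049 + (1−p*)·-4.2721]/1.04 = 37.3785. B = V − Δ·S = -150.2115.
(0,0): S=169.0000. Δ = (V_up−V_dn)/(S_up−S_dn) = (37.3785−-13.3215)/(187.5900−136.8900) = 1.0000. V = [p*·37.3785 + (1−p*)·-13.3215]/1.04 = 24.5658. B = V − Δ·S = -144.4342.
Each (Δ,B) replicates both successor values, so the strategy is self-financing and V0 is arbitrage-free.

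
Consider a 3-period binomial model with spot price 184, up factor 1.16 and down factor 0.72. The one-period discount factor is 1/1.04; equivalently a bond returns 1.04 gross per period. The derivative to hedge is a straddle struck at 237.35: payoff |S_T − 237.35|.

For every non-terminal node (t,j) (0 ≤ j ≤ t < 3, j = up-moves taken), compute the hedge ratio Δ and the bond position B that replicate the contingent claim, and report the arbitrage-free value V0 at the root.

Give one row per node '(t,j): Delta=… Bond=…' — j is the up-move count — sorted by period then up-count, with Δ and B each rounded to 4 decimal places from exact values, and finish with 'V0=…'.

(0,0): Delta=-0.3977 Bond=134.2827
(1,0): Delta=-1.0000 Bond=219.4434
(1,1): Delta=-0.2575 Bond=109.7330
(2,0): Delta=-1.0000 Bond=228.2212
(2,1): Delta=-1.0000 Bond=228.2212
(2,2): Delta=-0.0847 Bond=71.3352
V0=61.1013

The replicating-portfolio and risk-neutral prices coincide; use p* = (1.04−0.72)/(1.16−0.72) = 0.7273 for the latter.
Terminal payoffs: V(3,0)=168.6724, V(3,1)=126.7027, V(3,2)=59.0849, V(3,3)=49.8549
  t=2,j=0: stock 95.3856 → up 110.6473 (V=126.7027), down 68.6776 (V=168.6724). Price 132.8356; hedge Δ=-1.0000, bond B=228.2212.
  t=2,j=1: stock 153.6768 → up 178.2651 (V=59.0849), down 110.6473 (V=126.7027). Price 74.5444; hedge Δ=-1.0000, bond B=228.2212.
  t=2,j=2: stock 247.5904 → up 287.2049 (V=49.8549), down 178.2651 (V=59.0849). Price 50.3578; hedge Δ=-0.0847, bond B=71.3352.
  t=1,j=0: stock 132.4800 → up 153.6768 (V=74.5444), down 95.3856 (V=132.8356). Price 86.9634; hedge Δ=-1.0000, bond B=219.4434.
  t=1,j=1: stock 213.4400 → up 247.5904 (V=50.3578), down 153.6768 (V=74.5444). Price 54.7636; hedge Δ=-0.2575, bond B=109.7330.
  t=0,j=0: stock 184.0000 → up 213.4400 (V=54.7636), down 132.4800 (V=86.9634). Price 61.1013; hedge Δ=-0.3977, bond B=134.2827.
Check: Δ(0,0)·S0 + B(0,0) = 61.1013 = V0.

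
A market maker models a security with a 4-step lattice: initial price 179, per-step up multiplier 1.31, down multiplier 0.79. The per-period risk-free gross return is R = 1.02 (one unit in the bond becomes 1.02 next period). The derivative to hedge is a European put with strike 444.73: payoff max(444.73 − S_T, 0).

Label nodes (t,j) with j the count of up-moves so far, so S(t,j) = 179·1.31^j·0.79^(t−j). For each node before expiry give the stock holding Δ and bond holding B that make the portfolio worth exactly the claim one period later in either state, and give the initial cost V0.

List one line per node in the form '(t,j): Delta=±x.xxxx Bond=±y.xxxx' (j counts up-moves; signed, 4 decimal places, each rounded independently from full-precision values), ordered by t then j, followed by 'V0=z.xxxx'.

(0,0): Delta=-0.9278 Bond=400.8513
(1,0): Delta=-1.0000 Bond=419.0790
(1,1): Delta=-0.8729 Bond=395.9940
(2,0): Delta=-1.0000 Bond=427.4606
(2,1): Delta=-1.0000 Bond=427.4606
(2,2): Delta=-0.7762 Bond=374.2245
(3,0): Delta=-1.0000 Bond=436.0098
(3,1): Delta=-1.0000 Bond=436.0098
(3,2): Delta=-1.0000 Bond=436.0098
(3,3): Delta=-0.6061 Bond=313.2428
V0=234.7762

Risk-neutral probability p* = (R−d)/(u−d) = (1.02−0.79)/(1.31−0.79) = 0.4423.
At expiry t=4: V(4,0)=375.0094, V(4,1)=329.1173, V(4,2)=253.0178, V(4,3)=126.8275, V(4,4)=0.0000
Node (3,0) S=88.2540: V=(p*·329.1173+(1−p*)·375.0094)/1.02=347.7558; Δ=(329.1173−375.0094)/(115.6127−69.7206)=-1.0000; B=V−Δ·S=436.0098
Node (3,1) S=146.3452: V=(p*·253.0178+(1−p*)·329.1173)/1.02=289.6646; Δ=(253.0178−329.1173)/(191.7122−115.6127)=-1.0000; B=V−Δ·S=436.0098
Node (3,2) S=242.6737: V=(p*·126.8275+(1−p*)·253.0178)/1.02=193.3361; Δ=(126.8275−253.0178)/(317.9025−191.7122)=-1.0000; B=V−Δ·S=436.0098
Node (3,3) S=402.4083: V=(p*·0.0000+(1−p*)·126.8275)/1.02=69.3438; Δ=(0.0000−126.8275)/(527.1549−317.9025)=-0.6061; B=V−Δ·S=313.2428
Node (2,0) S=111.7139: V=(p*·289.6646+(1−p*)·347.7558)/1.02=315.7467; Δ=(289.6646−347.7558)/(146.3452−88.2540)=-1.0000; B=V−Δ·S=427.4606
Node (2,1) S=185.2471: V=(p*·193.3361+(1−p*)·289.6646)/1.02=242.2135; Δ=(193.3361−289.6646)/(242.6737−146.3452)=-1.0000; B=V−Δ·S=427.4606
Node (2,2) S=307.1819: V=(p*·69.3438+(1−p*)·193.3361)/1.02=135.7778; Δ=(69.3438−193.3361)/(402.4083−242.6737)=-0.7762; B=V−Δ·S=374.2245
Node (1,0) S=141.4100: V=(p*·242.2135+(1−p*)·315.7467)/1.02=277.6690; Δ=(242.2135−315.7467)/(185.2471−111.7139)=-1.0000; B=V−Δ·S=419.0790
Node (1,1) S=234.4900: V=(p*·135.7778+(1−p*)·242.2135)/1.02=191.3100; Δ=(135.7778−242.2135)/(307.1819−185.2471)=-0.8729; B=V−Δ·S=395.9940
Node (0,0) S=179.0000: V=(p*·191.3100+(1−p*)·277.6690)/1.02=234.7762; Δ=(191.3100−277.6690)/(234.4900−141.4100)=-0.9278; B=V−Δ·S=400.8513
The time-0 hedge costs 234.7762, which is the no-arbitrage price.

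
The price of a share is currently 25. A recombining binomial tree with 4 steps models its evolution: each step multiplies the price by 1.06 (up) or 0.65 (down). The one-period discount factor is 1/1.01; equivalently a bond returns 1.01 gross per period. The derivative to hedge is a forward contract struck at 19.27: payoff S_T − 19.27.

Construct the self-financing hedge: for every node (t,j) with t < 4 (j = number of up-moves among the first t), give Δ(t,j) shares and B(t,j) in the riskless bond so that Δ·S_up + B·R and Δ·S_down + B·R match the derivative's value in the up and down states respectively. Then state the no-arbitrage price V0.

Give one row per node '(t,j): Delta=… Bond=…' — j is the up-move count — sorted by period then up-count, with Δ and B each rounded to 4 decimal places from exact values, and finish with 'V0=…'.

Under the risk-neutral measure, an up-move has probability p* = (R−d)/(u−d) = 0.8780 and values discount at R = 1.01.
At expiry t=4: V(4,0)=-14.8073, V(4,1)=-11.9924, V(4,2)=-7.4020, V(4,3)=0.0840, V(4,4)=12.2919
(3,0): S=6.8656. Δ = (V_up−V_dn)/(S_up−S_dn) = (-11.9924−-14.8073)/(7.2776−4.4627) = 1.0000. V = [p*·-11.9924 + (1−p*)·-14.8073]/1.01 = -12.2136. B = V − Δ·S = -19.0792.
(3,1): S=11.1963. Δ = (V_up−V_dn)/(S_up−S_dn) = (-7.4020−-11.9924)/(11.8680−7.2776) = 1.0000. V = [p*·-7.4020 + (1−p*)·-11.9924]/1.01 = -7.8830. B = V − Δ·S = -19.0792.
(3,2): S=18.2585. Δ = (V_up−V_dn)/(S_up−S_dn) = (0.0840−-7.4020)/(19.3540−11.8680) = 1.0000. V = [p*·0.0840 + (1−p*)·-7.4020]/1.01 = -0.8207. B = V − Δ·S = -19.0792.
(3,3): S=29.7754. Δ = (V_up−V_dn)/(S_up−S_dn) = (12.2919−0.0840)/(31.5619−19.3540) = 1.0000. V = [p*·12.2919 + (1−p*)·0.0840]/1.01 = 10.6962. B = V − Δ·S = -19.0792.
(2,0): S=10.5625. Δ = (V_up−V_dn)/(S_up−S_dn) = (-7.8830−-12.2136)/(11.1963−6.8656) = 1.0000. V = [p*·-7.8830 + (1−p*)·-12.2136]/1.01 = -8.3278. B = V − Δ·S = -18.8903.
(2,1): S=17.2250. Δ = (V_up−V_dn)/(S_up−S_dn) = (-0.8207−-7.8830)/(18.2585−11.1963) = 1.0000. V = [p*·-0.8207 + (1−p*)·-7.8830]/1.01 = -1.6653. B = V − Δ·S = -18.8903.
(2,2): S=28.0900. Δ = (V_up−V_dn)/(S_up−S_dn) = (10.6962−-0.8207)/(29.7754−18.2585) = 1.0000. V = [p*·10.6962 + (1−p*)·-0.8207]/1.01 = 9.1997. B = V − Δ·S = -18.8903.
(1,0): S=16.2500. Δ = (V_up−V_dn)/(S_up−S_dn) = (-1.6653−-8.3278)/(17.2250−10.5625) = 1.0000. V = [p*·-1.6653 + (1−p*)·-8.3278]/1.01 = -2.4533. B = V − Δ·S = -18.7033.
(1,1): S=26.5000. Δ = (V_up−V_dn)/(S_up−S_dn) = (9.1997−-1.6653)/(28.0900−17.2250) = 1.0000. V = [p*·9.1997 + (1−p*)·-1.6653]/1.01 = 7.7967. B = V − Δ·S = -18.7033.
(0,0): S=25.0000. Δ = (V_up−V_dn)/(S_up−S_dn) = (7.7967−-2.4533)/(26.5000−16.2500) = 1.0000. V = [p*·7.7967 + (1−p*)·-2.4533]/1.01 = 6.4819. B = V − Δ·S = -18.5181.
Root portfolio cost Δ·25+B reproduces V0=6.4819.

(0,0): Delta=1.0000 Bond=-18.5181
(1,0): Delta=1.0000 Bond=-18.7033
(1,1): Delta=1.0000 Bond=-18.7033
(2,0): Delta=1.0000 Bond=-18.8903
(2,1): Delta=1.0000 Bond=-18.8903
(2,2): Delta=1.0000 Bond=-18.8903
(3,0): Delta=1.0000 Bond=-19.0792
(3,1): Delta=1.0000 Bond=-19.0792
(3,2): Delta=1.0000 Bond=-19.0792
(3,3): Delta=1.0000 Bond=-19.0792
V0=6.4819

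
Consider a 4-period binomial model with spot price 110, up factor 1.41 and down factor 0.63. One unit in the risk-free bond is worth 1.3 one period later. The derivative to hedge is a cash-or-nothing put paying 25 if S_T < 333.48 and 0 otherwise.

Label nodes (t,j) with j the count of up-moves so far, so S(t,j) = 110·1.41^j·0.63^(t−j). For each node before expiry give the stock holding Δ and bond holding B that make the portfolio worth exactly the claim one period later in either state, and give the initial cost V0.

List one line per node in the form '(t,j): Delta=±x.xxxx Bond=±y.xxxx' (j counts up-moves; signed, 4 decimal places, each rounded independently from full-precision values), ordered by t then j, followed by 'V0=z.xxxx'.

(0,0): Delta=-0.0841 Bond=13.2340
(1,0): Delta=0.0000 Bond=11.3792
(1,1): Delta=-0.0902 Bond=18.1605
(2,0): Delta=0.0000 Bond=14.7929
(2,1): Delta=0.0000 Bond=14.7929
(2,2): Delta=-0.0968 Bond=25.0560
(3,0): Delta=0.0000 Bond=19.2308
(3,1): Delta=0.0000 Bond=19.2308
(3,2): Delta=0.0000 Bond=19.2308
(3,3): Delta=-0.1039 Bond=34.7633
V0=3.9879

Since d<R<u, set p* = (R−d)/(u−d) = 0.8590; price each node as the discounted p*-expectation of its children.
Terminal values V(4,·): V(4,0)=25.0000, V(4,1)=25.0000, V(4,2)=25.0000, V(4,3)=25.0000, V(4,4)=0.0000
(3,0): S=27.5052. Δ = (V_up−V_dn)/(S_up−S_dn) = (25.0000−25.0000)/(38.7823−17.3283) = 0.0000. V = [p*·25.0000 + (1−p*)·25.0000]/1.3 = 19.2308. B = V − Δ·S = 19.2308.
(3,1): S=61.5592. Δ = (V_up−V_dn)/(S_up−S_dn) = (25.0000−25.0000)/(86.7985−38.7823) = 0.0000. V = [p*·25.0000 + (1−p*)·25.0000]/1.3 = 19.2308. B = V − Δ·S = 19.2308.
(3,2): S=137.7753. Δ = (V_up−V_dn)/(S_up−S_dn) = (25.0000−25.0000)/(194.2632−86.7985) = 0.0000. V = [p*·25.0000 + (1−p*)·25.0000]/1.3 = 19.2308. B = V − Δ·S = 19.2308.
(3,3): S=308.3543. Δ = (V_up−V_dn)/(S_up−S_dn) = (0.0000−25.0000)/(434.7796−194.2632) = -0.1039. V = [p*·0.0000 + (1−p*)·25.0000]/1.3 = 2.7120. B = V − Δ·S = 34.7633.
(2,0): S=43.6590. Δ = (V_up−V_dn)/(S_up−S_dn) = (19.2308−19.2308)/(61.5592−27.5052) = 0.0000. V = [p*·19.2308 + (1−p*)·19.2308]/1.3 = 14.7929. B = V − Δ·S = 14.7929.
(2,1): S=97.7130. Δ = (V_up−V_dn)/(S_up−S_dn) = (19.2308−19.2308)/(137.7753−61.5592) = 0.0000. V = [p*·19.2308 + (1−p*)·19.2308]/1.3 = 14.7929. B = V − Δ·S = 14.7929.
(2,2): S=218.6910. Δ = (V_up−V_dn)/(S_up−S_dn) = (2.7120−19.2308)/(308.3543−137.7753) = -0.0968. V = [p*·2.7120 + (1−p*)·19.2308]/1.3 = 3.8782. B = V − Δ·S = 25.0560.
(1,0): S=69.3000. Δ = (V_up−V_dn)/(S_up−S_dn) = (14.7929−14.7929)/(97.7130−43.6590) = 0.0000. V = [p*·14.7929 + (1−p*)·14.7929]/1.3 = 11.3792. B = V − Δ·S = 11.3792.
(1,1): S=155.1000. Δ = (V_up−V_dn)/(S_up−S_dn) = (3.8782−14.7929)/(218.6910−97.7130) = -0.0902. V = [p*·3.8782 + (1−p*)·14.7929]/1.3 = 4.1672. B = V − Δ·S = 18.1605.
(0,0): S=110.0000. Δ = (V_up−V_dn)/(S_up−S_dn) = (4.1672−11.3792)/(155.1000−69.3000) = -0.0841. V = [p*·4.1672 + (1−p*)·11.3792]/1.3 = 3.9879. B = V − Δ·S = 13.2340.
Check: Δ(0,0)·S0 + B(0,0) = 3.9879 = V0.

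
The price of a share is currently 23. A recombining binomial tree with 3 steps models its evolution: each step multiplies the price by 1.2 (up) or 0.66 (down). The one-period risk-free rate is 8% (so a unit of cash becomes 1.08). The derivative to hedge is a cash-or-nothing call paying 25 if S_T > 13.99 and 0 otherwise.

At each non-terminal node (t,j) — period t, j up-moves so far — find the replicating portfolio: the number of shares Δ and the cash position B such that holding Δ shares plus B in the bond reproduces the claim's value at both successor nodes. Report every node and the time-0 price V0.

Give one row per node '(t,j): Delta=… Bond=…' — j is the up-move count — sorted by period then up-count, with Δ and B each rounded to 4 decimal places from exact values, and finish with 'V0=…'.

(0,0): Delta=0.5965 Bond=3.6207
(1,0): Delta=2.1964 Bond=-20.3750
(1,1): Delta=0.3451 Bond=10.8490
(2,0): Delta=0.0000 Bond=0.0000
(2,1): Delta=2.5415 Bond=-28.2922
(2,2): Delta=0.0000 Bond=23.1481
V0=17.3413

Under the risk-neutral measure, an up-move has probability p* = (R−d)/(u−d) = 0.7778 and values discount at R = 1.08.
At expiry t=3: V(3,0)=0.0000, V(3,1)=0.0000, V(3,2)=25.0000, V(3,3)=25.0000
  t=2,j=0: stock 10.0188 → up 12.0226 (V=0.0000), down 6.6124 (V=0.0000). Price 0.0000; hedge Δ=0.0000, bond B=0.0000.
  t=2,j=1: stock 18.2160 → up 21.8592 (V=25.0000), down 12.0226 (V=0.0000). Price 18.0041; hedge Δ=2.5415, bond B=-28.2922.
  t=2,j=2: stock 33.1200 → up 39.7440 (V=25.0000), down 21.8592 (V=25.0000). Price 23.1481; hedge Δ=0.0000, bond B=23.1481.
  t=1,j=0: stock 15.1800 → up 18.2160 (V=18.0041), down 10.0188 (V=0.0000). Price 12.9659; hedge Δ=2.1964, bond B=-20.3750.
  t=1,j=1: stock 27.6000 → up 33.1200 (V=23.1481), down 18.2160 (V=18.0041). Price 20.3750; hedge Δ=0.3451, bond B=10.8490.
  t=0,j=0: stock 23.0000 → up 27.6000 (V=20.3750), down 15.1800 (V=12.9659). Price 17.3413; hedge Δ=0.5965, bond B=3.6207.
Root portfolio cost Δ·23+B reproduces V0=17.3413.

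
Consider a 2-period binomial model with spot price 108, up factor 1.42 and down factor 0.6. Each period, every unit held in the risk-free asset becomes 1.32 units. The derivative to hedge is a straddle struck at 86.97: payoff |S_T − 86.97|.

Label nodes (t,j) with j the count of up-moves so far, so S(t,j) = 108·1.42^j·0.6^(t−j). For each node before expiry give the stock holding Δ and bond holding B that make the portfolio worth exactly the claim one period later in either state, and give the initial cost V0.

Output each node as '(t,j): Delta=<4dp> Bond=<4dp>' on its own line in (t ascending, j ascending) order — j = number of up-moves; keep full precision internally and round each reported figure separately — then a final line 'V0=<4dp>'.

(0,0): Delta=0.8997 Bond=-38.2566
(1,0): Delta=-0.8101 Bond=60.2921
(1,1): Delta=1.0000 Bond=-65.8864
V0=58.9070

No-arbitrage ⇒ martingale measure with p* = (R−d)/(u−d) = 0.8780.
Terminal payoffs: V(2,0)=48.0900, V(2,1)=5.0460, V(2,2)=130.8012
Node (1,0) S=64.8000: V=(p*·5.0460+(1−p*)·48.0900)/1.32=7.7994; Δ=(5.0460−48.0900)/(92.0160−38.8800)=-0.8101; B=V−Δ·S=60.2921
Node (1,1) S=153.3600: V=(p*·130.8012+(1−p*)·5.0460)/1.32=87.4736; Δ=(130.8012−5.0460)/(217.7712−92.0160)=1.0000; B=V−Δ·S=-65.8864
Node (0,0) S=108.0000: V=(p*·87.4736+(1−p*)·7.7994)/1.32=58.9070; Δ=(87.4736−7.7994)/(153.3600−64.8000)=0.8997; B=V−Δ·S=-38.2566
Root portfolio cost Δ·108+B reproduces V0=58.9070.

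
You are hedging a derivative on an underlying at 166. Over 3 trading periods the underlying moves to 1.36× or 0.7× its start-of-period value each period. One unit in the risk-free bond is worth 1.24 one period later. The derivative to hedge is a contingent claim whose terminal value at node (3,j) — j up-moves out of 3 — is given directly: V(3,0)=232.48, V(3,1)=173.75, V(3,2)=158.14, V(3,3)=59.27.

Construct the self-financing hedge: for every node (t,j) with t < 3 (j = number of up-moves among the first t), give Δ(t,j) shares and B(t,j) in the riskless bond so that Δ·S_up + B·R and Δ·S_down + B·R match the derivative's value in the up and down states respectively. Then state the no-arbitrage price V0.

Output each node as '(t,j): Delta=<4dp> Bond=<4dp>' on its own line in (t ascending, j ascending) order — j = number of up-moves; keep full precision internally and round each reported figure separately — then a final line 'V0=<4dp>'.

(0,0): Delta=-0.4320 Bond=127.1481
(1,0): Delta=-0.2466 Bond=136.1208
(1,1): Delta=-0.4532 Bond=162.4510
(2,0): Delta=-1.0940 Bond=237.7173
(2,1): Delta=-0.1497 Bond=153.4726
(2,2): Delta=-0.4879 Bond=212.0985
V0=55.4391

Risk-neutral probability p* = (R−d)/(u−d) = (1.24−0.7)/(1.36−0.7) = 0.8182.
Terminal payoffs: V(3,0)=232.4800, V(3,1)=173.7500, V(3,2)=158.1400, V(3,3)=59.2700
Node (2,0) S=81.3400: V=(p*·173.7500+(1−p*)·232.4800)/1.24=148.7324; Δ=(173.7500−232.4800)/(110.6224−56.9380)=-1.0940; B=V−Δ·S=237.7173
Node (2,1) S=158.0320: V=(p*·158.1400+(1−p*)·173.7500)/1.24=129.8211; Δ=(158.1400−173.7500)/(214.9235−110.6224)=-0.1497; B=V−Δ·S=153.4726
Node (2,2) S=307.0336: V=(p*·59.2700+(1−p*)·158.1400)/1.24=62.2955; Δ=(59.2700−158.1400)/(417.5657−214.9235)=-0.4879; B=V−Δ·S=212.0985
Node (1,0) S=116.2000: V=(p*·129.8211+(1−p*)·148.7324)/1.24=107.4674; Δ=(129.8211−148.7324)/(158.0320−81.3400)=-0.2466; B=V−Δ·S=136.1208
Node (1,1) S=225.7600: V=(p*·62.2955+(1−p*)·129.8211)/1.24=60.1394; Δ=(62.2955−129.8211)/(307.0336−158.0320)=-0.4532; B=V−Δ·S=162.4510
Node (0,0) S=166.0000: V=(p*·60.1394+(1−p*)·107.4674)/1.24=55.4391; Δ=(60.1394−107.4674)/(225.7600−116.2000)=-0.4320; B=V−Δ·S=127.1481
The time-0 hedge costs 55.4391, which is the no-arbitrage price.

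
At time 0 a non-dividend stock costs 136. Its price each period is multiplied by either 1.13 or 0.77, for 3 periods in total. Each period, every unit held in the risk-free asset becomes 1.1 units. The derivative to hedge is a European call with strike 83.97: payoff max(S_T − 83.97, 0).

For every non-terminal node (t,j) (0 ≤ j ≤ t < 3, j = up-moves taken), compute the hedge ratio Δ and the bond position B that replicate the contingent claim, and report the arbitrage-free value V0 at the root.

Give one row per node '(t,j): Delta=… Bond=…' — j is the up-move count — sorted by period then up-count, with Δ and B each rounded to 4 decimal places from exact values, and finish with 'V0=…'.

(0,0): Delta=0.9974 Bond=-62.7295
(1,0): Delta=0.9560 Bond=-64.6664
(1,1): Delta=1.0000 Bond=-69.3967
(2,0): Delta=0.2462 Bond=-13.8967
(2,1): Delta=1.0000 Bond=-76.3364
(2,2): Delta=1.0000 Bond=-76.3364
V0=72.9216

The replicating-portfolio and risk-neutral prices coincide; use p* = (1.1−0.77)/(1.13−0.77) = 0.9167 for the latter.
At expiry t=3: V(3,0)=0.0000, V(3,1)=7.1469, V(3,2)=49.7470, V(3,3)=112.2640
(2,0): S=80.6344. Δ = (V_up−V_dn)/(S_up−S_dn) = (7.1469−0.0000)/(91.1169−62.0885) = 0.2462. V = [p*·7.1469 + (1−p*)·0.0000]/1.1 = 5.9557. B = V − Δ·S = -13.8967.
(2,1): S=118.3336. Δ = (V_up−V_dn)/(S_up−S_dn) = (49.7470−7.1469)/(133.7170−91.1169) = 1.0000. V = [p*·49.7470 + (1−p*)·7.1469]/1.1 = 41.9972. B = V − Δ·S = -76.3364.
(2,2): S=173.6584. Δ = (V_up−V_dn)/(S_up−S_dn) = (112.2640−49.7470)/(196.2340−133.7170) = 1.0000. V = [p*·112.2640 + (1−p*)·49.7470]/1.1 = 97.3220. B = V − Δ·S = -76.3364.
(1,0): S=104.7200. Δ = (V_up−V_dn)/(S_up−S_dn) = (41.9972−5.9557)/(118.3336−80.6344) = 0.9560. V = [p*·41.9972 + (1−p*)·5.9557]/1.1 = 35.4489. B = V − Δ·S = -64.6664.
(1,1): S=153.6800. Δ = (V_up−V_dn)/(S_up−S_dn) = (97.3220−41.9972)/(173.6584−118.3336) = 1.0000. V = [p*·97.3220 + (1−p*)·41.9972]/1.1 = 84.2833. B = V − Δ·S = -69.3967.
(0,0): S=136.0000. Δ = (V_up−V_dn)/(S_up−S_dn) = (84.2833−35.4489)/(153.6800−104.7200) = 0.9974. V = [p*·84.2833 + (1−p*)·35.4489]/1.1 = 72.9216. B = V − Δ·S = -62.7295.
Root portfolio cost Δ·136+B reproduces V0=72.9216.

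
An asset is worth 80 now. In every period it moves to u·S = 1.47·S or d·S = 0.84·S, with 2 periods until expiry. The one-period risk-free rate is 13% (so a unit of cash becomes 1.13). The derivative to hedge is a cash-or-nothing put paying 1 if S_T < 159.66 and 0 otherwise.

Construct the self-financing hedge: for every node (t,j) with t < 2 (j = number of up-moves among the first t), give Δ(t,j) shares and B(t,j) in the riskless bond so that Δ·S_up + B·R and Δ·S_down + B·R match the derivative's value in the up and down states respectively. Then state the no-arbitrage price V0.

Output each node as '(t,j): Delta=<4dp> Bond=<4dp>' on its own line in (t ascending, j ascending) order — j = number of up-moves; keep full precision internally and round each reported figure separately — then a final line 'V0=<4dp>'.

Risk-neutral probability p* = (R−d)/(u−d) = (1.13−0.84)/(1.47−0.84) = 0.4603.
Payoff layer (t=2): V(2,0)=1.0000, V(2,1)=1.0000, V(2,2)=0.0000
(1,0): S=67.2000. Δ = (V_up−V_dn)/(S_up−S_dn) = (1.0000−1.0000)/(98.7840−56.4480) = 0.0000. V = [p*·1.0000 + (1−p*)·1.0000]/1.13 = 0.8850. B = V − Δ·S = 0.8850.
(1,1): S=117.6000. Δ = (V_up−V_dn)/(S_up−S_dn) = (0.0000−1.0000)/(172.8720−98.7840) = -0.0135. V = [p*·0.0000 + (1−p*)·1.0000]/1.13 = 0.4776. B = V − Δ·S = 2.0649.
(0,0): S=80.0000. Δ = (V_up−V_dn)/(S_up−S_dn) = (0.4776−0.8850)/(117.6000−67.2000) = -0.0081. V = [p*·0.4776 + (1−p*)·0.8850]/1.13 = 0.6172. B = V − Δ·S = 1.2638.
Self-financing check: at every node Δ·S+B equals the discounted successor values.

(0,0): Delta=-0.0081 Bond=1.2638
(1,0): Delta=0.0000 Bond=0.8850
(1,1): Delta=-0.0135 Bond=2.0649
V0=0.6172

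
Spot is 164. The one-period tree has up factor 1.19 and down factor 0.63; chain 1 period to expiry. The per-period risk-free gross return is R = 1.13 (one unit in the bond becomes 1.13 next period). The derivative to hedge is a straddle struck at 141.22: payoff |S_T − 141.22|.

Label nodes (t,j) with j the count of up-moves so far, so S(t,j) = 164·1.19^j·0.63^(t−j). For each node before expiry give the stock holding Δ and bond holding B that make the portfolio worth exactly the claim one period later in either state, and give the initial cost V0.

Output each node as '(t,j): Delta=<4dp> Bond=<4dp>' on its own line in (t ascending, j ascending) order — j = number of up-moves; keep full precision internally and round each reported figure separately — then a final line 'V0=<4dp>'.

(0,0): Delta=0.1747 Bond=17.5708
V0=46.2137

Risk-neutral probability p* = (R−d)/(u−d) = (1.13−0.63)/(1.19−0.63) = 0.8929.
Payoff layer (t=1): V(1,0)=37.9000, V(1,1)=53.9400
(0,0): S=164.0000. Δ = (V_up−V_dn)/(S_up−S_dn) = (53.9400−37.9000)/(195.1600−103.3200) = 0.1747. V = [p*·53.9400 + (1−p*)·37.9000]/1.13 = 46.2137. B = V − Δ·S = 17.5708.
Each (Δ,B) replicates both successor values, so the strategy is self-financing and V0 is arbitrage-free.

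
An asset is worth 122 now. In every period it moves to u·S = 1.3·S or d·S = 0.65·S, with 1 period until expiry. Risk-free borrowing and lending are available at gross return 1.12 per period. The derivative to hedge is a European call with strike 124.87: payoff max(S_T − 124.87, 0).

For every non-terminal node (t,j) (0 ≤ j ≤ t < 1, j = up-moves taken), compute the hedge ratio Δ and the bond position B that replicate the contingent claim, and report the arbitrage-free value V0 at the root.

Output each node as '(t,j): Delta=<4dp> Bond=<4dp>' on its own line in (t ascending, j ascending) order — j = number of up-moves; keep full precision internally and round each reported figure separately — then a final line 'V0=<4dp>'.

No-arbitrage ⇒ martingale measure with p* = (R−d)/(u−d) = 0.7231.
At expiry t=1: V(1,0)=0.0000, V(1,1)=33.7300
  t=0,j=0: stock 122.0000 → up 158.6000 (V=33.7300), down 79.3000 (V=0.0000). Price 21.7762; hedge Δ=0.4253, bond B=-30.1161.
Each (Δ,B) replicates both successor values, so the strategy is self-financing and V0 is arbitrage-free.

(0,0): Delta=0.4253 Bond=-30.1161
V0=21.7762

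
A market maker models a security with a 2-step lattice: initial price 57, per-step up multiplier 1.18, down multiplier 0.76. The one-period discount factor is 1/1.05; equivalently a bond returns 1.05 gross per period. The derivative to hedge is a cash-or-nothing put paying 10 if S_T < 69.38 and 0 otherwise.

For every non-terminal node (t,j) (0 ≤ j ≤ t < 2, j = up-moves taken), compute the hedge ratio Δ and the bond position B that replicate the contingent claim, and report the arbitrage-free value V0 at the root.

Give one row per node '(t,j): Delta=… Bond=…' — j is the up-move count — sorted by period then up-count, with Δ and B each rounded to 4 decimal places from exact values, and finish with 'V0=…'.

Since d<R<u, set p* = (R−d)/(u−d) = 0.6905; price each node as the discounted p*-expectation of its children.
Terminal values V(2,·): V(2,0)=10.0000, V(2,1)=10.0000, V(2,2)=0.0000
(1,0): S=43.3200. Δ = (V_up−V_dn)/(S_up−S_dn) = (10.0000−10.0000)/(51.1176−32.9232) = 0.0000. V = [p*·10.0000 + (1−p*)·10.0000]/1.05 = 9.5238. B = V − Δ·S = 9.5238.
(1,1): S=67.2600. Δ = (V_up−V_dn)/(S_up−S_dn) = (0.0000−10.0000)/(79.3668−51.1176) = -0.3540. V = [p*·0.0000 + (1−p*)·10.0000]/1.05 = 2.9478. B = V − Δ·S = 26.7574.
(0,0): S=57.0000. Δ = (V_up−V_dn)/(S_up−S_dn) = (2.9478−9.5238)/(67.2600−43.3200) = -0.2747. V = [p*·2.9478 + (1−p*)·9.5238]/1.05 = 4.7460. B = V − Δ·S = 20.4030.
Check: Δ(0,0)·S0 + B(0,0) = 4.7460 = V0.

(0,0): Delta=-0.2747 Bond=20.4030
(1,0): Delta=0.0000 Bond=9.5238
(1,1): Delta=-0.3540 Bond=26.7574
V0=4.7460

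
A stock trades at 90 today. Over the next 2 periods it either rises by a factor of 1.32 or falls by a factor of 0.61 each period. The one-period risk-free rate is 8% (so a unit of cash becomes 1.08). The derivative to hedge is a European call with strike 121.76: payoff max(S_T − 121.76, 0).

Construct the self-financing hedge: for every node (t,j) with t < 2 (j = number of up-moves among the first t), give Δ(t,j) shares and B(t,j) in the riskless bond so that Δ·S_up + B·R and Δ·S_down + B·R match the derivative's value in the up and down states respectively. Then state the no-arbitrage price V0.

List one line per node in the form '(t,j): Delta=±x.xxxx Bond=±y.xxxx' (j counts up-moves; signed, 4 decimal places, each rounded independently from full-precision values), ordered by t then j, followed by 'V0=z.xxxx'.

(0,0): Delta=0.3363 Bond=-17.0933
(1,0): Delta=0.0000 Bond=0.0000
(1,1): Delta=0.4156 Bond=-27.8875
V0=13.1702

Risk-neutral probability p* = (R−d)/(u−d) = (1.08−0.61)/(1.32−0.61) = 0.6620.
Terminal values V(2,·): V(2,0)=0.0000, V(2,1)=0.0000, V(2,2)=35.0560
Node (1,0) S=54.9000: V=(p*·0.0000+(1−p*)·0.0000)/1.08=0.0000; Δ=(0.0000−0.0000)/(72.4680−33.4890)=0.0000; B=V−Δ·S=0.0000
Node (1,1) S=118.8000: V=(p*·35.0560+(1−p*)·0.0000)/1.08=21.4871; Δ=(35.0560−0.0000)/(156.8160−72.4680)=0.4156; B=V−Δ·S=-27.8875
Node (0,0) S=90.0000: V=(p*·21.4871+(1−p*)·0.0000)/1.08=13.1702; Δ=(21.4871−0.0000)/(118.8000−54.9000)=0.3363; B=V−Δ·S=-17.0933
Self-financing check: at every node Δ·S+B equals the discounted successor values.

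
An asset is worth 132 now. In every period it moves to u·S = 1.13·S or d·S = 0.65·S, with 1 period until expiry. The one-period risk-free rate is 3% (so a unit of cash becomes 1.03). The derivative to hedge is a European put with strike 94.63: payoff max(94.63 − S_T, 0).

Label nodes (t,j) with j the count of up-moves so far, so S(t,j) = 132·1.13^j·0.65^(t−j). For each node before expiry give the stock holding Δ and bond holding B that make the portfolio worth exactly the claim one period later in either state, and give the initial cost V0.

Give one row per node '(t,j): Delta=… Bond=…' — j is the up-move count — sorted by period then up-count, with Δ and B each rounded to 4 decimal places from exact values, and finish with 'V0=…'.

The replicating-portfolio and risk-neutral prices coincide; use p* = (1.03−0.65)/(1.13−0.65) = 0.7917 for the latter.
Terminal values V(1,·): V(1,0)=8.8300, V(1,1)=0.0000
  t=0,j=0: stock 132.0000 → up 149.1600 (V=0.0000), down 85.8000 (V=8.8300). Price 1.7860; hedge Δ=-0.1394, bond B=20.1818.
Root portfolio cost Δ·132+B reproduces V0=1.7860.

(0,0): Delta=-0.1394 Bond=20.1818
V0=1.7860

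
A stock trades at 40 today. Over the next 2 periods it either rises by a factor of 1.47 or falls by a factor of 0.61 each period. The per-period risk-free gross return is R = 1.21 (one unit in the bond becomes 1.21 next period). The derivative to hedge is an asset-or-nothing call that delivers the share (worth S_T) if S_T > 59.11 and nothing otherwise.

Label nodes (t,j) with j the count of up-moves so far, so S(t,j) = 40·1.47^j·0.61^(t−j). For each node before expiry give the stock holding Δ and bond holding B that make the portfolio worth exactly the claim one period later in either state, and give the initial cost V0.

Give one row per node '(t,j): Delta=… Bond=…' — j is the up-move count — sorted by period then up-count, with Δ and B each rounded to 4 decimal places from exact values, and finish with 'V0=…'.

Under the risk-neutral measure, an up-move has probability p* = (R−d)/(u−d) = 0.6977 and values discount at R = 1.21.
At expiry t=2: V(2,0)=0.0000, V(2,1)=0.0000, V(2,2)=86.4360
  t=1,j=0: stock 24.4000 → up 35.8680 (V=0.0000), down 14.8840 (V=0.0000). Price 0.0000; hedge Δ=0.0000, bond B=0.0000.
  t=1,j=1: stock 58.8000 → up 86.4360 (V=86.4360), down 35.8680 (V=0.0000). Price 49.8382; hedge Δ=1.7093, bond B=-50.6688.
  t=0,j=0: stock 40.0000 → up 58.8000 (V=49.8382), down 24.4000 (V=0.0000). Price 28.7362; hedge Δ=1.4488, bond B=-29.2151.
Self-financing check: at every node Δ·S+B equals the discounted successor values.

(0,0): Delta=1.4488 Bond=-29.2151
(1,0): Delta=0.0000 Bond=0.0000
(1,1): Delta=1.7093 Bond=-50.6688
V0=28.7362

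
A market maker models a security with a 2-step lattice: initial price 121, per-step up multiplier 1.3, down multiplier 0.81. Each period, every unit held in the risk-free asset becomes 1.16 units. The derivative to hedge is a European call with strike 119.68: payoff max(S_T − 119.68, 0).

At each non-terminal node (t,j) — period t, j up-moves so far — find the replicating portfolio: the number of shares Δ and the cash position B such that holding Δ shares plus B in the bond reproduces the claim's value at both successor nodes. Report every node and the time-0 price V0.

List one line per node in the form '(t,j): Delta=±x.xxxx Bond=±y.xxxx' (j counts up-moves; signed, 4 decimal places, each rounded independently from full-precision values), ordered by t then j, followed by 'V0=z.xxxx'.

No-arbitrage ⇒ martingale measure with p* = (R−d)/(u−d) = 0.7143.
At expiry t=2: V(2,0)=0.0000, V(2,1)=7.7330, V(2,2)=84.8100
(1,0): S=98.0100. Δ = (V_up−V_dn)/(S_up−S_dn) = (7.7330−0.0000)/(127.4130−79.3881) = 0.1610. V = [p*·7.7330 + (1−p*)·0.0000]/1.16 = 4.7617. B = V − Δ·S = -11.0199.
(1,1): S=157.3000. Δ = (V_up−V_dn)/(S_up−S_dn) = (84.8100−7.7330)/(204.4900−127.4130) = 1.0000. V = [p*·84.8100 + (1−p*)·7.7330]/1.16 = 54.1276. B = V − Δ·S = -103.1724.
(0,0): S=121.0000. Δ = (V_up−V_dn)/(S_up−S_dn) = (54.1276−4.7617)/(157.3000−98.0100) = 0.8326. V = [p*·54.1276 + (1−p*)·4.7617]/1.16 = 34.5026. B = V − Δ·S = -66.2441.
Root portfolio cost Δ·121+B reproduces V0=34.5026.

(0,0): Delta=0.8326 Bond=-66.2441
(1,0): Delta=0.1610 Bond=-11.0199
(1,1): Delta=1.0000 Bond=-103.1724
V0=34.5026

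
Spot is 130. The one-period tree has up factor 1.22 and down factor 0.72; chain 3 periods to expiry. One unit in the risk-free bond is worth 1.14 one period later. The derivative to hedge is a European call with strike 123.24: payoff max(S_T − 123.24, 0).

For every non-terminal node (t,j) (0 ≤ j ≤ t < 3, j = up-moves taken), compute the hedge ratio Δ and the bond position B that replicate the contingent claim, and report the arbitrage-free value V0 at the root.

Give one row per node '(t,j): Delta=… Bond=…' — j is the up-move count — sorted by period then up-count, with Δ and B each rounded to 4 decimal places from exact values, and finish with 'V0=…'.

No-arbitrage ⇒ martingale measure with p* = (R−d)/(u−d) = 0.8400.
At expiry t=3: V(3,0)=0.0000, V(3,1)=0.0000, V(3,2)=16.0742, V(3,3)=112.8202
(2,0): S=67.3920. Δ = (V_up−V_dn)/(S_up−S_dn) = (0.0000−0.0000)/(82.2182−48.5222) = 0.0000. V = [p*·0.0000 + (1−p*)·0.0000]/1.14 = 0.0000. B = V − Δ·S = 0.0000.
(2,1): S=114.1920. Δ = (V_up−V_dn)/(S_up−S_dn) = (16.0742−0.0000)/(139.3142−82.2182) = 0.2815. V = [p*·16.0742 + (1−p*)·0.0000]/1.14 = 11.8442. B = V − Δ·S = -20.3043.
(2,2): S=193.4920. Δ = (V_up−V_dn)/(S_up−S_dn) = (112.8202−16.0742)/(236.0602−139.3142) = 1.0000. V = [p*·112.8202 + (1−p*)·16.0742]/1.14 = 85.3867. B = V − Δ·S = -108.1053.
(1,0): S=93.6000. Δ = (V_up−V_dn)/(S_up−S_dn) = (11.8442−0.0000)/(114.1920−67.3920) = 0.2531. V = [p*·11.8442 + (1−p*)·0.0000]/1.14 = 8.7273. B = V − Δ·S = -14.9611.
(1,1): S=158.6000. Δ = (V_up−V_dn)/(S_up−S_dn) = (85.3867−11.8442)/(193.4920−114.1920) = 0.9274. V = [p*·85.3867 + (1−p*)·11.8442]/1.14 = 64.5789. B = V − Δ·S = -82.5062.
(0,0): S=130.0000. Δ = (V_up−V_dn)/(S_up−S_dn) = (64.5789−8.7273)/(158.6000−93.6000) = 0.8593. V = [p*·64.5789 + (1−p*)·8.7273]/1.14 = 48.8093. B = V − Δ·S = -62.8939.
Root portfolio cost Δ·130+B reproduces V0=48.8093.

(0,0): Delta=0.8593 Bond=-62.8939
(1,0): Delta=0.2531 Bond=-14.9611
(1,1): Delta=0.9274 Bond=-82.5062
(2,0): Delta=0.0000 Bond=0.0000
(2,1): Delta=0.2815 Bond=-20.3043
(2,2): Delta=1.0000 Bond=-108.1053
V0=48.8093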